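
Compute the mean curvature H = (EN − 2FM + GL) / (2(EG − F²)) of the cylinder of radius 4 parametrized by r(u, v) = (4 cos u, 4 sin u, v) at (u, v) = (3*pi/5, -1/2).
H = -1/8

With E = 16, F = 0, G = 1, L = -4, M = 0, N = 0, assemble
  H = (EN − 2FM + GL) / (2(EG − F²)) = -1/8.
At (u, v) = (3*pi/5, -1/2): H = -1/8.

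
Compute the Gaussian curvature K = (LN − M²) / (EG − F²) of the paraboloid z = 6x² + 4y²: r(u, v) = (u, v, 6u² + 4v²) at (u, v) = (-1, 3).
K = 96/519841

Coefficients of the first fundamental form: E = 144*u^2 + 1, F = 96*u*v, G = 64*v^2 + 1.
Coefficients of the second fundamental form: L = 12/sqrt(144*u^2 + 64*v^2 + 1), M = 0, N = 8/sqrt(144*u^2 + 64*v^2 + 1).
Assemble K = (LN − M²)/(EG − F²) = 96/(20736*u^4 + 18432*u^2*v^2 + 288*u^2 + 4096*v^4 + 128*v^2 + 1). At (u, v) = (-1, 3): K = 96/519841.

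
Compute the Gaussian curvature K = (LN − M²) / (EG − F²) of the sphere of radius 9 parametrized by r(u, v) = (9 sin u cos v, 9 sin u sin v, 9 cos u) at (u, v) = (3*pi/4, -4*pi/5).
K = 1/81

Coefficients of the first fundamental form: E = 81, F = 0, G = 81*sin(u)^2.
Coefficients of the second fundamental form: L = -9*sin(u)/Abs(sin(u)), M = 0, N = -9*sin(u)^3/Abs(sin(u)).
Assemble K = (LN − M²)/(EG − F²) = 1/81. At (u, v) = (3*pi/4, -4*pi/5): K = 1/81.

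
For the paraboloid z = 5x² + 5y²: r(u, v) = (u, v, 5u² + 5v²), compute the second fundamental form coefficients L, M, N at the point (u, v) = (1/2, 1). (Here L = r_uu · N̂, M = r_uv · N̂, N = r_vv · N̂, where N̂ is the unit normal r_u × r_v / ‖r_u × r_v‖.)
L = 5*sqrt(14)/21;  M = 0;  N = 5*sqrt(14)/21

Compute the unit normal N̂(u, v) = (-10*u/sqrt(100*u^2 + 100*v^2 + 1), -10*v/sqrt(100*u^2 + 100*v^2 + 1), 1/sqrt(100*u^2 + 100*v^2 + 1)), and the second partials r_uu, r_uv, r_vv. Take dot products:
  L(u, v) = r_uu · N̂ = 10/sqrt(100*u^2 + 100*v^2 + 1),
  M(u, v) = r_uv · N̂ = 0,
  N(u, v) = r_vv · N̂ = 10/sqrt(100*u^2 + 100*v^2 + 1).
Evaluating at (u, v) = (1/2, 1):
  L = 5*sqrt(14)/21, M = 0, N = 5*sqrt(14)/21.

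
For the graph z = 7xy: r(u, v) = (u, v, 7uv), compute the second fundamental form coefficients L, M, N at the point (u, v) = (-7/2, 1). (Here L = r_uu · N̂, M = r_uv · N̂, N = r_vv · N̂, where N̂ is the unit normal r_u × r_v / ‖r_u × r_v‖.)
L = 0;  M = 14/51;  N = 0

Compute the unit normal N̂(u, v) = (-7*v/sqrt(49*u^2 + 49*v^2 + 1), -7*u/sqrt(49*u^2 + 49*v^2 + 1), 1/sqrt(49*u^2 + 49*v^2 + 1)), and the second partials r_uu, r_uv, r_vv. Take dot products:
  L(u, v) = r_uu · N̂ = 0,
  M(u, v) = r_uv · N̂ = 7/sqrt(49*u^2 + 49*v^2 + 1),
  N(u, v) = r_vv · N̂ = 0.
Evaluating at (u, v) = (-7/2, 1):
  L = 0, M = 14/51, N = 0.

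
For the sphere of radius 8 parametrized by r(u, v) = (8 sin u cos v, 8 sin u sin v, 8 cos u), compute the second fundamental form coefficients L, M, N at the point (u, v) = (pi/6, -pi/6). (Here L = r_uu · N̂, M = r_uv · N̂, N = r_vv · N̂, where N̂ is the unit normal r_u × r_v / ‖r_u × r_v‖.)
L = -8;  M = 0;  N = -2

Compute the unit normal N̂(u, v) = (sin(u)^2*cos(v)/Abs(sin(u)), sin(u)^2*sin(v)/Abs(sin(u)), sin(2*u)/(2*Abs(sin(u)))), and the second partials r_uu, r_uv, r_vv. Take dot products:
  L(u, v) = r_uu · N̂ = -8*sin(u)/Abs(sin(u)),
  M(u, v) = r_uv · N̂ = 0,
  N(u, v) = r_vv · N̂ = -8*sin(u)^3/Abs(sin(u)).
Evaluating at (u, v) = (pi/6, -pi/6):
  L = -8, M = 0, N = -2.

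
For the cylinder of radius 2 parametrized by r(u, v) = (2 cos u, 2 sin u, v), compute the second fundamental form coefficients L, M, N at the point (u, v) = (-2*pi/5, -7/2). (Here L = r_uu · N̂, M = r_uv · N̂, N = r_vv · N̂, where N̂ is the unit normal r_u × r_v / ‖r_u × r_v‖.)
L = -2;  M = 0;  N = 0

Compute the unit normal N̂(u, v) = (cos(u), sin(u), 0), and the second partials r_uu, r_uv, r_vv. Take dot products:
  L(u, v) = r_uu · N̂ = -2,
  M(u, v) = r_uv · N̂ = 0,
  N(u, v) = r_vv · N̂ = 0.
Evaluating at (u, v) = (-2*pi/5, -7/2):
  L = -2, M = 0, N = 0.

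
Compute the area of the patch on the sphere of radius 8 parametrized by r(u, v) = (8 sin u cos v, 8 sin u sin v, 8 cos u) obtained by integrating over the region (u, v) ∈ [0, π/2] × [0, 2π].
Area = 128*pi

Area = ∫∫ √(EG − F²) du dv with √(EG − F²) = 64*Abs(sin(u)). Integrating over [0, π/2] × [0, 2π] gives 128*pi.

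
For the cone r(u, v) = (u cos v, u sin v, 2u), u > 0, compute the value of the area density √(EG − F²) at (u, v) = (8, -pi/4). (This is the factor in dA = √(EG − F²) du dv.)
√(EG − F²)|_{(8, -pi/4)} = 8*sqrt(5)

E = 5, F = 0, G = u^2, so EG − F² = 5*u^2. Taking the positive square root: √(EG − F²) = sqrt(5)*Abs(u). At (u, v) = (8, -pi/4): 8*sqrt(5).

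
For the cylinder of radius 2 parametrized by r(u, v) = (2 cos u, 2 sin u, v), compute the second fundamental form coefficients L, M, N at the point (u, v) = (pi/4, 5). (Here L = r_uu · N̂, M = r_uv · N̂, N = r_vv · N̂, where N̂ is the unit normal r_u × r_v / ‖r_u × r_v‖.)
L = -2;  M = 0;  N = 0

Compute the unit normal N̂(u, v) = (cos(u), sin(u), 0), and the second partials r_uu, r_uv, r_vv. Take dot products:
  L(u, v) = r_uu · N̂ = -2,
  M(u, v) = r_uv · N̂ = 0,
  N(u, v) = r_vv · N̂ = 0.
Evaluating at (u, v) = (pi/4, 5):
  L = -2, M = 0, N = 0.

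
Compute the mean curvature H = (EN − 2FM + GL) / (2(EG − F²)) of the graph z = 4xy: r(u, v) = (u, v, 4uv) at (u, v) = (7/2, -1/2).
H = 112*sqrt(201)/40401

With E = 16*v^2 + 1, F = 16*u*v, G = 16*u^2 + 1, L = 0, M = 4/sqrt(16*u^2 + 16*v^2 + 1), N = 0, assemble
  H = (EN − 2FM + GL) / (2(EG − F²)) = -64*u*v/(16*u^2 + 16*v^2 + 1)^(3/2).
At (u, v) = (7/2, -1/2): H = 112*sqrt(201)/40401.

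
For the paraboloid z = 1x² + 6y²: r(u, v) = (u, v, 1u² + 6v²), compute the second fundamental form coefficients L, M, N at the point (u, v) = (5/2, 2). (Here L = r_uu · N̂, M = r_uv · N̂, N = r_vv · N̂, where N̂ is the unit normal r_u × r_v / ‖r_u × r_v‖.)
L = sqrt(602)/301;  M = 0;  N = 6*sqrt(602)/301

Compute the unit normal N̂(u, v) = (-2*u/sqrt(4*u^2 + 144*v^2 + 1), -12*v/sqrt(4*u^2 + 144*v^2 + 1), 1/sqrt(4*u^2 + 144*v^2 + 1)), and the second partials r_uu, r_uv, r_vv. Take dot products:
  L(u, v) = r_uu · N̂ = 2/sqrt(4*u^2 + 144*v^2 + 1),
  M(u, v) = r_uv · N̂ = 0,
  N(u, v) = r_vv · N̂ = 12/sqrt(4*u^2 + 144*v^2 + 1).
Evaluating at (u, v) = (5/2, 2):
  L = sqrt(602)/301, M = 0, N = 6*sqrt(602)/301.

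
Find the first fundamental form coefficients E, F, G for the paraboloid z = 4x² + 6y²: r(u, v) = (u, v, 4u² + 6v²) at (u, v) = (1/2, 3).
E = 17;  F = 144;  G = 1297

Partials: r_u = (1, 0, 8*u), r_v = (0, 1, 12*v). As functions of (u, v):
  E = r_u · r_u = 64*u^2 + 1,
  F = r_u · r_v = 96*u*v,
  G = r_v · r_v = 144*v^2 + 1.
Evaluating at (u, v) = (1/2, 3): E = 17, F = 144, G = 1297.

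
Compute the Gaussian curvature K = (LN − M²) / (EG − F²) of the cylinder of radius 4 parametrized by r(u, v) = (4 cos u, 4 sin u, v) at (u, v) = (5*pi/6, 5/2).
K = 0

Coefficients of the first fundamental form: E = 16, F = 0, G = 1.
Coefficients of the second fundamental form: L = -4, M = 0, N = 0.
Assemble K = (LN − M²)/(EG − F²) = 0. At (u, v) = (5*pi/6, 5/2): K = 0.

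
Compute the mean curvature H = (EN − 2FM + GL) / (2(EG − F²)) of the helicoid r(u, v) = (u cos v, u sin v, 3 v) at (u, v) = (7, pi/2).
H = 0

With E = 1, F = 0, G = u^2 + 9, L = 0, M = -3/sqrt(u^2 + 9), N = 0, assemble
  H = (EN − 2FM + GL) / (2(EG − F²)) = 0.
At (u, v) = (7, pi/2): H = 0.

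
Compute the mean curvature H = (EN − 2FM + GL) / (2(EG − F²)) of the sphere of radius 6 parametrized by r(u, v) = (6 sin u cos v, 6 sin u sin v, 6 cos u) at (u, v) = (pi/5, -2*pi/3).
H = -1/6

With E = 36, F = 0, G = 36*sin(u)^2, L = -6*sin(u)/Abs(sin(u)), M = 0, N = -6*sin(u)^3/Abs(sin(u)), assemble
  H = (EN − 2FM + GL) / (2(EG − F²)) = -sin(u)/(6*Abs(sin(u))).
At (u, v) = (pi/5, -2*pi/3): H = -1/6.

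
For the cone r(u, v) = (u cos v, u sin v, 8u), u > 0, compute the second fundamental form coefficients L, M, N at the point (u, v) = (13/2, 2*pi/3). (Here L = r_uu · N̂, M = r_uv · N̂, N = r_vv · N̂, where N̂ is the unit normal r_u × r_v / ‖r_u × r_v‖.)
L = 0;  M = 0;  N = 4*sqrt(65)/5

Compute the unit normal N̂(u, v) = (-8*sqrt(65)*u*cos(v)/(65*Abs(u)), -8*sqrt(65)*u*sin(v)/(65*Abs(u)), sqrt(65)*u/(65*Abs(u))), and the second partials r_uu, r_uv, r_vv. Take dot products:
  L(u, v) = r_uu · N̂ = 0,
  M(u, v) = r_uv · N̂ = 0,
  N(u, v) = r_vv · N̂ = 8*sqrt(65)*u^2/(65*Abs(u)).
Evaluating at (u, v) = (13/2, 2*pi/3):
  L = 0, M = 0, N = 4*sqrt(65)/5.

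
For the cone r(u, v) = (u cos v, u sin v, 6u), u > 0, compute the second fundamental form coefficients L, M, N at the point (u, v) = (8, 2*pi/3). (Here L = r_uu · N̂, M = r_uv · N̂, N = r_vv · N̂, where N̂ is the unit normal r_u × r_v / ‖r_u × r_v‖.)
L = 0;  M = 0;  N = 48*sqrt(37)/37

Compute the unit normal N̂(u, v) = (-6*sqrt(37)*u*cos(v)/(37*Abs(u)), -6*sqrt(37)*u*sin(v)/(37*Abs(u)), sqrt(37)*u/(37*Abs(u))), and the second partials r_uu, r_uv, r_vv. Take dot products:
  L(u, v) = r_uu · N̂ = 0,
  M(u, v) = r_uv · N̂ = 0,
  N(u, v) = r_vv · N̂ = 6*sqrt(37)*u^2/(37*Abs(u)).
Evaluating at (u, v) = (8, 2*pi/3):
  L = 0, M = 0, N = 48*sqrt(37)/37.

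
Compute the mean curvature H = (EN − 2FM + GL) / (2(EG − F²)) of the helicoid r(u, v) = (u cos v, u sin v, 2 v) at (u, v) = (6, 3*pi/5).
H = 0

With E = 1, F = 0, G = u^2 + 4, L = 0, M = -2/sqrt(u^2 + 4), N = 0, assemble
  H = (EN − 2FM + GL) / (2(EG − F²)) = 0.
At (u, v) = (6, 3*pi/5): H = 0.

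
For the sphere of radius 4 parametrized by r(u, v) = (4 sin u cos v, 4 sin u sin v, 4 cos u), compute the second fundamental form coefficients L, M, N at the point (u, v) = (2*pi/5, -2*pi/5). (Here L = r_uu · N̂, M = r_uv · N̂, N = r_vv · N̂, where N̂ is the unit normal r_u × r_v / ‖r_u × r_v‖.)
L = -4;  M = 0;  N = -5/2 - sqrt(5)/2

Compute the unit normal N̂(u, v) = (sin(u)^2*cos(v)/Abs(sin(u)), sin(u)^2*sin(v)/Abs(sin(u)), sin(2*u)/(2*Abs(sin(u)))), and the second partials r_uu, r_uv, r_vv. Take dot products:
  L(u, v) = r_uu · N̂ = -4*sin(u)/Abs(sin(u)),
  M(u, v) = r_uv · N̂ = 0,
  N(u, v) = r_vv · N̂ = -4*sin(u)^3/Abs(sin(u)).
Evaluating at (u, v) = (2*pi/5, -2*pi/5):
  L = -4, M = 0, N = -5/2 - sqrt(5)/2.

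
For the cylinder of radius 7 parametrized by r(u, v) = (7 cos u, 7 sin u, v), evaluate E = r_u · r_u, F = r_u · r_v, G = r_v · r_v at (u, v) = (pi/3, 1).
E = 49;  F = 0;  G = 1

Partials: r_u = (-7*sin(u), 7*cos(u), 0), r_v = (0, 0, 1). As functions of (u, v):
  E = r_u · r_u = 49,
  F = r_u · r_v = 0,
  G = r_v · r_v = 1.
Evaluating at (u, v) = (pi/3, 1): E = 49, F = 0, G = 1.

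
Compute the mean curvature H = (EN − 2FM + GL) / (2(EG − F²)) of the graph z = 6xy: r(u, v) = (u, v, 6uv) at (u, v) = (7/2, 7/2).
H = -2646*sqrt(883)/779689

With E = 36*v^2 + 1, F = 36*u*v, G = 36*u^2 + 1, L = 0, M = 6/sqrt(36*u^2 + 36*v^2 + 1), N = 0, assemble
  H = (EN − 2FM + GL) / (2(EG − F²)) = -216*u*v/(36*u^2 + 36*v^2 + 1)^(3/2).
At (u, v) = (7/2, 7/2): H = -2646*sqrt(883)/779689.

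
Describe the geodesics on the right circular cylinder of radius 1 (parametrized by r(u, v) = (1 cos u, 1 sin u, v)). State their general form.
The cylinder is flat (K = 0) and locally isometric to the plane via the development (u, v) ↦ (1 u, v). Geodesics are the pre-images of straight lines: circles (v constant), vertical lines (u constant), and helices (v = c · u + d) for constants c, d.

A right cylinder has E = 1², F = 0, G = 1, so EG − F² = 1², and L = −1, M = N = 0, giving K = (LN − M²)/(EG − F²) = 0 everywhere. A flat surface is locally isometric to the Euclidean plane via the map (u, v) ↦ (1 u, v). Straight lines in the (x̃, ỹ) plane pull back to: (a) horizontal circles (v = const), (b) vertical generators (u = const), and (c) helices (1 u tan θ = v, i.e. v = c · u + d).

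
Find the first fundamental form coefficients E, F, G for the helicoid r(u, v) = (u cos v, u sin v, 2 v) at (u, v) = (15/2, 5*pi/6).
E = 1;  F = 0;  G = 241/4

Partials: r_u = (cos(v), sin(v), 0), r_v = (-u*sin(v), u*cos(v), 2). As functions of (u, v):
  E = r_u · r_u = 1,
  F = r_u · r_v = 0,
  G = r_v · r_v = u^2 + 4.
Evaluating at (u, v) = (15/2, 5*pi/6): E = 1, F = 0, G = 241/4.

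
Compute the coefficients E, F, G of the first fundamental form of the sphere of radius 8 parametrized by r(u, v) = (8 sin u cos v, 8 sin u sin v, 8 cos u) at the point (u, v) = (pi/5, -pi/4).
E = 64;  F = 0;  G = 40 - 8*sqrt(5)

Partials: r_u = (8*cos(u)*cos(v), 8*sin(v)*cos(u), -8*sin(u)), r_v = (-8*sin(u)*sin(v), 8*sin(u)*cos(v), 0). As functions of (u, v):
  E = r_u · r_u = 64,
  F = r_u · r_v = 0,
  G = r_v · r_v = 64*sin(u)^2.
Evaluating at (u, v) = (pi/5, -pi/4): E = 64, F = 0, G = 40 - 8*sqrt(5).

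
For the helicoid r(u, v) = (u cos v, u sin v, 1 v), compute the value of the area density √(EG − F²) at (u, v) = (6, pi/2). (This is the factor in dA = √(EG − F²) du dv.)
√(EG − F²)|_{(6, pi/2)} = sqrt(37)

E = 1, F = 0, G = u^2 + 1, so EG − F² = u^2 + 1. Taking the positive square root: √(EG − F²) = sqrt(u^2 + 1). At (u, v) = (6, pi/2): sqrt(37).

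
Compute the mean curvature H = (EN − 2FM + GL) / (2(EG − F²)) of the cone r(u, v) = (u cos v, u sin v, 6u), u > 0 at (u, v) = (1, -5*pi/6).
H = 3*sqrt(37)/37

With E = 37, F = 0, G = u^2, L = 0, M = 0, N = 6*sqrt(37)*u^2/(37*Abs(u)), assemble
  H = (EN − 2FM + GL) / (2(EG − F²)) = 3*sqrt(37)/(37*Abs(u)).
At (u, v) = (1, -5*pi/6): H = 3*sqrt(37)/37.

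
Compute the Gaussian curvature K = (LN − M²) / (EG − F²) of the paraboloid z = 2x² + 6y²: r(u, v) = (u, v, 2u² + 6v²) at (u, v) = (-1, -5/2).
K = 48/840889

Coefficients of the first fundamental form: E = 16*u^2 + 1, F = 48*u*v, G = 144*v^2 + 1.
Coefficients of the second fundamental form: L = 4/sqrt(16*u^2 + 144*v^2 + 1), M = 0, N = 12/sqrt(16*u^2 + 144*v^2 + 1).
Assemble K = (LN − M²)/(EG − F²) = 48/(256*u^4 + 4608*u^2*v^2 + 32*u^2 + 20736*v^4 + 288*v^2 + 1). At (u, v) = (-1, -5/2): K = 48/840889.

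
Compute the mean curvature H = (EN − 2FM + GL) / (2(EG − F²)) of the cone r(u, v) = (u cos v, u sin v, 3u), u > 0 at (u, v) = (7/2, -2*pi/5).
H = 3*sqrt(10)/70

With E = 10, F = 0, G = u^2, L = 0, M = 0, N = 3*sqrt(10)*u^2/(10*Abs(u)), assemble
  H = (EN − 2FM + GL) / (2(EG − F²)) = 3*sqrt(10)/(20*Abs(u)).
At (u, v) = (7/2, -2*pi/5): H = 3*sqrt(10)/70.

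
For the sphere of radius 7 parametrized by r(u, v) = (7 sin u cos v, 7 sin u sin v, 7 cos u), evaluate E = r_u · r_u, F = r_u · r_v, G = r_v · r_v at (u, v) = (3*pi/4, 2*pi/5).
E = 49;  F = 0;  G = 49/2

Partials: r_u = (7*cos(u)*cos(v), 7*sin(v)*cos(u), -7*sin(u)), r_v = (-7*sin(u)*sin(v), 7*sin(u)*cos(v), 0). As functions of (u, v):
  E = r_u · r_u = 49,
  F = r_u · r_v = 0,
  G = r_v · r_v = 49*sin(u)^2.
Evaluating at (u, v) = (3*pi/4, 2*pi/5): E = 49, F = 0, G = 49/2.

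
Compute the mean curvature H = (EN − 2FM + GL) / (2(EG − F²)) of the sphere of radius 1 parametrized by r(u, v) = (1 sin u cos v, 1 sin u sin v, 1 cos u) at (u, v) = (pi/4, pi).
H = -1

With E = 1, F = 0, G = sin(u)^2, L = -sin(u)/Abs(sin(u)), M = 0, N = -sin(u)^3/Abs(sin(u)), assemble
  H = (EN − 2FM + GL) / (2(EG − F²)) = -sin(u)/Abs(sin(u)).
At (u, v) = (pi/4, pi): H = -1.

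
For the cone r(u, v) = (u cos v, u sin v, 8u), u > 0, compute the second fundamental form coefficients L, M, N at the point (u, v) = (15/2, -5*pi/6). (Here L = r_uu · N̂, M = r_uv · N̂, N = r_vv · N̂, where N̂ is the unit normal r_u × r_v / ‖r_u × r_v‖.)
L = 0;  M = 0;  N = 12*sqrt(65)/13

Compute the unit normal N̂(u, v) = (-8*sqrt(65)*u*cos(v)/(65*Abs(u)), -8*sqrt(65)*u*sin(v)/(65*Abs(u)), sqrt(65)*u/(65*Abs(u))), and the second partials r_uu, r_uv, r_vv. Take dot products:
  L(u, v) = r_uu · N̂ = 0,
  M(u, v) = r_uv · N̂ = 0,
  N(u, v) = r_vv · N̂ = 8*sqrt(65)*u^2/(65*Abs(u)).
Evaluating at (u, v) = (15/2, -5*pi/6):
  L = 0, M = 0, N = 12*sqrt(65)/13.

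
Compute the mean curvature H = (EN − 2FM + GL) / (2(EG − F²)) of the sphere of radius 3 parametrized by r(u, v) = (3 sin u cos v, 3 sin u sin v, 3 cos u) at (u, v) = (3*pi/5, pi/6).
H = -1/3

With E = 9, F = 0, G = 9*sin(u)^2, L = -3*sin(u)/Abs(sin(u)), M = 0, N = -3*sin(u)^3/Abs(sin(u)), assemble
  H = (EN − 2FM + GL) / (2(EG − F²)) = -sin(u)/(3*Abs(sin(u))).
At (u, v) = (3*pi/5, pi/6): H = -1/3.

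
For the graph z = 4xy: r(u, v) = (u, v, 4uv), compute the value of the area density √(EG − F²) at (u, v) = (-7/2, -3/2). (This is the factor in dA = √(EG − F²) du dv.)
√(EG − F²)|_{(-7/2, -3/2)} = sqrt(233)

E = 16*v^2 + 1, F = 16*u*v, G = 16*u^2 + 1, so EG − F² = 16*u^2 + 16*v^2 + 1. Taking the positive square root: √(EG − F²) = sqrt(16*u^2 + 16*v^2 + 1). At (u, v) = (-7/2, -3/2): sqrt(233).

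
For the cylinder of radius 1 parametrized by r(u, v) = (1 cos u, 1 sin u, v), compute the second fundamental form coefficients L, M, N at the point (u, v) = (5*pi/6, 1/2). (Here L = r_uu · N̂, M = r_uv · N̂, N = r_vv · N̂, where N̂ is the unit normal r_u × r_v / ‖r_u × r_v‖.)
L = -1;  M = 0;  N = 0

Compute the unit normal N̂(u, v) = (cos(u), sin(u), 0), and the second partials r_uu, r_uv, r_vv. Take dot products:
  L(u, v) = r_uu · N̂ = -1,
  M(u, v) = r_uv · N̂ = 0,
  N(u, v) = r_vv · N̂ = 0.
Evaluating at (u, v) = (5*pi/6, 1/2):
  L = -1, M = 0, N = 0.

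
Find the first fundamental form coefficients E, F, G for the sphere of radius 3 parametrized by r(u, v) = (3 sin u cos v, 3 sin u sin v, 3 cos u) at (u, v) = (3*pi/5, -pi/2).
E = 9;  F = 0;  G = 9*sqrt(5)/8 + 45/8

Partials: r_u = (3*cos(u)*cos(v), 3*sin(v)*cos(u), -3*sin(u)), r_v = (-3*sin(u)*sin(v), 3*sin(u)*cos(v), 0). As functions of (u, v):
  E = r_u · r_u = 9,
  F = r_u · r_v = 0,
  G = r_v · r_v = 9*sin(u)^2.
Evaluating at (u, v) = (3*pi/5, -pi/2): E = 9, F = 0, G = 9*sqrt(5)/8 + 45/8.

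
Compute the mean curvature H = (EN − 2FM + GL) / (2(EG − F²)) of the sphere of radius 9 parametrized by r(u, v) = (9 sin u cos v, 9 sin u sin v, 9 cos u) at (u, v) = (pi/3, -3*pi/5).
H = -1/9

With E = 81, F = 0, G = 81*sin(u)^2, L = -9*sin(u)/Abs(sin(u)), M = 0, N = -9*sin(u)^3/Abs(sin(u)), assemble
  H = (EN − 2FM + GL) / (2(EG − F²)) = -sin(u)/(9*Abs(sin(u))).
At (u, v) = (pi/3, -3*pi/5): H = -1/9.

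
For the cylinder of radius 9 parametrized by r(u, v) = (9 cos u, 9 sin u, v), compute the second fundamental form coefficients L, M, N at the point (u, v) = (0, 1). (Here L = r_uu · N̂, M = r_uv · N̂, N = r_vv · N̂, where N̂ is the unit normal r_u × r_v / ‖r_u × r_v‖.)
L = -9;  M = 0;  N = 0

Compute the unit normal N̂(u, v) = (cos(u), sin(u), 0), and the second partials r_uu, r_uv, r_vv. Take dot products:
  L(u, v) = r_uu · N̂ = -9,
  M(u, v) = r_uv · N̂ = 0,
  N(u, v) = r_vv · N̂ = 0.
Evaluating at (u, v) = (0, 1):
  L = -9, M = 0, N = 0.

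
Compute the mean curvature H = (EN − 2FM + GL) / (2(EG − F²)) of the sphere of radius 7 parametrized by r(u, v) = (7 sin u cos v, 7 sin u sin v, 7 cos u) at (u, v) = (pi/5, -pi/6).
H = -1/7

With E = 49, F = 0, G = 49*sin(u)^2, L = -7*sin(u)/Abs(sin(u)), M = 0, N = -7*sin(u)^3/Abs(sin(u)), assemble
  H = (EN − 2FM + GL) / (2(EG − F²)) = -sin(u)/(7*Abs(sin(u))).
At (u, v) = (pi/5, -pi/6): H = -1/7.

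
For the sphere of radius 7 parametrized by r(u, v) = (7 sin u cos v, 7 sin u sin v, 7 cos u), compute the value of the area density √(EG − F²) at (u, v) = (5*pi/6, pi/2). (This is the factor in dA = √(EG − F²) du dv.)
√(EG − F²)|_{(5*pi/6, pi/2)} = 49/2

E = 49, F = 0, G = 49*sin(u)^2, so EG − F² = 2401*sin(u)^2. Taking the positive square root: √(EG − F²) = 49*Abs(sin(u)). At (u, v) = (5*pi/6, pi/2): 49/2.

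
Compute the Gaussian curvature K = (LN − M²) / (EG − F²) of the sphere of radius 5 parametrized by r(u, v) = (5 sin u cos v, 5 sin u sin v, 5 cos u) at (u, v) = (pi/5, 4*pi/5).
K = 1/25

Coefficients of the first fundamental form: E = 25, F = 0, G = 25*sin(u)^2.
Coefficients of the second fundamental form: L = -5*sin(u)/Abs(sin(u)), M = 0, N = -5*sin(u)^3/Abs(sin(u)).
Assemble K = (LN − M²)/(EG − F²) = 1/25. At (u, v) = (pi/5, 4*pi/5): K = 1/25.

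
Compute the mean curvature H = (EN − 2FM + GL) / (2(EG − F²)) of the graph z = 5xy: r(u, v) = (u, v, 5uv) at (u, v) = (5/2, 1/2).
H = -625*sqrt(654)/213858

With E = 25*v^2 + 1, F = 25*u*v, G = 25*u^2 + 1, L = 0, M = 5/sqrt(25*u^2 + 25*v^2 + 1), N = 0, assemble
  H = (EN − 2FM + GL) / (2(EG − F²)) = -125*u*v/(25*u^2 + 25*v^2 + 1)^(3/2).
At (u, v) = (5/2, 1/2): H = -625*sqrt(654)/213858.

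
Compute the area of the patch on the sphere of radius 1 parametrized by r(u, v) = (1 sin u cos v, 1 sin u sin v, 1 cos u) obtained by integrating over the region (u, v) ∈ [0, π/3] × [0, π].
Area = pi/2

Area = ∫∫ √(EG − F²) du dv with √(EG − F²) = Abs(sin(u)). Integrating over [0, π/3] × [0, π] gives pi/2.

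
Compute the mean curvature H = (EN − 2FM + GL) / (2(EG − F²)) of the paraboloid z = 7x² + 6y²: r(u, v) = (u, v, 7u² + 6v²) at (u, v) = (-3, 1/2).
H = 10849*sqrt(1801)/3243601

With E = 196*u^2 + 1, F = 168*u*v, G = 144*v^2 + 1, L = 14/sqrt(196*u^2 + 144*v^2 + 1), M = 0, N = 12/sqrt(196*u^2 + 144*v^2 + 1), assemble
  H = (EN − 2FM + GL) / (2(EG − F²)) = (1176*u^2 + 1008*v^2 + 13)/(196*u^2 + 144*v^2 + 1)^(3/2).
At (u, v) = (-3, 1/2): H = 10849*sqrt(1801)/3243601.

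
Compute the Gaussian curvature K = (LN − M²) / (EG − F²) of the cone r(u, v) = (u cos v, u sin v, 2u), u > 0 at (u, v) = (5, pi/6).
K = 0

Coefficients of the first fundamental form: E = 5, F = 0, G = u^2.
Coefficients of the second fundamental form: L = 0, M = 0, N = 2*sqrt(5)*u^2/(5*Abs(u)).
Assemble K = (LN − M²)/(EG − F²) = 0. At (u, v) = (5, pi/6): K = 0.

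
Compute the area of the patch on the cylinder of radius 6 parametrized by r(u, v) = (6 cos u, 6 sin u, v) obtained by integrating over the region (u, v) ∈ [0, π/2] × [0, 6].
Area = 18*pi

Area = ∫∫ √(EG − F²) du dv with √(EG − F²) = 6. Integrating over [0, π/2] × [0, 6] gives 18*pi.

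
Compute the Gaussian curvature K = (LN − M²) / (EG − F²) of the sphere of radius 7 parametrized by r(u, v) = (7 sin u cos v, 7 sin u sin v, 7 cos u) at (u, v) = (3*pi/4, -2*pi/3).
K = 1/49

Coefficients of the first fundamental form: E = 49, F = 0, G = 49*sin(u)^2.
Coefficients of the second fundamental form: L = -7*sin(u)/Abs(sin(u)), M = 0, N = -7*sin(u)^3/Abs(sin(u)).
Assemble K = (LN − M²)/(EG − F²) = 1/49. At (u, v) = (3*pi/4, -2*pi/3): K = 1/49.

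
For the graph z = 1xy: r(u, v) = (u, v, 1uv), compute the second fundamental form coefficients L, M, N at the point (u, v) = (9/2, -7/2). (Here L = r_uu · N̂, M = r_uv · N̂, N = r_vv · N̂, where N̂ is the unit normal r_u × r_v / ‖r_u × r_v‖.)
L = 0;  M = sqrt(134)/67;  N = 0

Compute the unit normal N̂(u, v) = (-v/sqrt(u^2 + v^2 + 1), -u/sqrt(u^2 + v^2 + 1), 1/sqrt(u^2 + v^2 + 1)), and the second partials r_uu, r_uv, r_vv. Take dot products:
  L(u, v) = r_uu · N̂ = 0,
  M(u, v) = r_uv · N̂ = 1/sqrt(u^2 + v^2 + 1),
  N(u, v) = r_vv · N̂ = 0.
Evaluating at (u, v) = (9/2, -7/2):
  L = 0, M = sqrt(134)/67, N = 0.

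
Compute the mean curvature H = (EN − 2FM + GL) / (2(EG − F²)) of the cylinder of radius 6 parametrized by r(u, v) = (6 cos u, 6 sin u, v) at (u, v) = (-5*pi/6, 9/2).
H = -1/12

With E = 36, F = 0, G = 1, L = -6, M = 0, N = 0, assemble
  H = (EN − 2FM + GL) / (2(EG − F²)) = -1/12.
At (u, v) = (-5*pi/6, 9/2): H = -1/12.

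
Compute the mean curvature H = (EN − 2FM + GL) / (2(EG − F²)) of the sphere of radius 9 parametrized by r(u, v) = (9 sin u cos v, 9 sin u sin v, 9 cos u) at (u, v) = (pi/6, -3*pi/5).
H = -1/9

With E = 81, F = 0, G = 81*sin(u)^2, L = -9*sin(u)/Abs(sin(u)), M = 0, N = -9*sin(u)^3/Abs(sin(u)), assemble
  H = (EN − 2FM + GL) / (2(EG − F²)) = -sin(u)/(9*Abs(sin(u))).
At (u, v) = (pi/6, -3*pi/5): H = -1/9.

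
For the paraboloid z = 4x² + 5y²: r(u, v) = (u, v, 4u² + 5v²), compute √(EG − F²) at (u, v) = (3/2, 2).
√(EG − F²)|_{(3/2, 2)} = sqrt(545)

E = 64*u^2 + 1, F = 80*u*v, G = 100*v^2 + 1; EG − F² = 64*u^2 + 100*v^2 + 1; √(EG − F²) = sqrt(64*u^2 + 100*v^2 + 1). At the given point: sqrt(545).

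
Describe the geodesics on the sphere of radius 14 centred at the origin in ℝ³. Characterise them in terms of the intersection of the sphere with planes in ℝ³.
Geodesics on the sphere of radius 14 are great circles — circles of radius 14 obtained as the intersection of the sphere with planes through the origin (the centre of the sphere).

A curve α(t) of nonzero constant speed on the sphere of radius 14 is a geodesic iff its acceleration α̈ is everywhere normal to the surface, i.e. parallel to the radial vector α(t). Then d/dt(α × α̇) = α̇ × α̇ + α × α̈ = 0, so α × α̇ is a constant vector n ≠ 0 and α(t) · n = 0 for all t: α lies in the plane through the origin with normal n. The intersection of that plane with the sphere is a circle of radius 14 (a great circle). Conversely, a great circle traversed at constant speed has centripetal acceleration pointing at the origin, hence normal to the sphere, so every great circle is a geodesic.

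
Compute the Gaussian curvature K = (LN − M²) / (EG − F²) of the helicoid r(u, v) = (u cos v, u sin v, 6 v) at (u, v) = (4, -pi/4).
K = -9/676

Coefficients of the first fundamental form: E = 1, F = 0, G = u^2 + 36.
Coefficients of the second fundamental form: L = 0, M = -6/sqrt(u^2 + 36), N = 0.
Assemble K = (LN − M²)/(EG − F²) = -36/(u^2 + 36)^2. At (u, v) = (4, -pi/4): K = -9/676.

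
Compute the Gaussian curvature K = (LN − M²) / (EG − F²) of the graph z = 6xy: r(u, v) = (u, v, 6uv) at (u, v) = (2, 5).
K = -36/1092025

Coefficients of the first fundamental form: E = 36*v^2 + 1, F = 36*u*v, G = 36*u^2 + 1.
Coefficients of the second fundamental form: L = 0, M = 6/sqrt(36*u^2 + 36*v^2 + 1), N = 0.
Assemble K = (LN − M²)/(EG − F²) = -36/(1296*u^4 + 2592*u^2*v^2 + 72*u^2 + 1296*v^4 + 72*v^2 + 1). At (u, v) = (2, 5): K = -36/1092025.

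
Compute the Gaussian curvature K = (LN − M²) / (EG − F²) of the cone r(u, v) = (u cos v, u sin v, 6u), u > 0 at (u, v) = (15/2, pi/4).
K = 0

Coefficients of the first fundamental form: E = 37, F = 0, G = u^2.
Coefficients of the second fundamental form: L = 0, M = 0, N = 6*sqrt(37)*u^2/(37*Abs(u)).
Assemble K = (LN − M²)/(EG − F²) = 0. At (u, v) = (15/2, pi/4): K = 0.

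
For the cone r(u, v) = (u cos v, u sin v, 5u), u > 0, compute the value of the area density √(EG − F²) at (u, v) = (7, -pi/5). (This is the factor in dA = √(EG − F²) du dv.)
√(EG − F²)|_{(7, -pi/5)} = 7*sqrt(26)

E = 26, F = 0, G = u^2, so EG − F² = 26*u^2. Taking the positive square root: √(EG − F²) = sqrt(26)*Abs(u). At (u, v) = (7, -pi/5): 7*sqrt(26).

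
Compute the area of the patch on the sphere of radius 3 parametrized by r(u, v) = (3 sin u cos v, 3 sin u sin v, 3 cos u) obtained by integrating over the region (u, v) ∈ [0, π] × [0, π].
Area = 18*pi

Area = ∫∫ √(EG − F²) du dv with √(EG − F²) = 9*Abs(sin(u)). Integrating over [0, π] × [0, π] gives 18*pi.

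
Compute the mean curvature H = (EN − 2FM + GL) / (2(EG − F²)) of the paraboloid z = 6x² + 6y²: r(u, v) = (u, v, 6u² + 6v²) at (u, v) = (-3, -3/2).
H = 9732*sqrt(1621)/2627641

With E = 144*u^2 + 1, F = 144*u*v, G = 144*v^2 + 1, L = 12/sqrt(144*u^2 + 144*v^2 + 1), M = 0, N = 12/sqrt(144*u^2 + 144*v^2 + 1), assemble
  H = (EN − 2FM + GL) / (2(EG − F²)) = 12*(72*u^2 + 72*v^2 + 1)/(144*u^2 + 144*v^2 + 1)^(3/2).
At (u, v) = (-3, -3/2): H = 9732*sqrt(1621)/2627641.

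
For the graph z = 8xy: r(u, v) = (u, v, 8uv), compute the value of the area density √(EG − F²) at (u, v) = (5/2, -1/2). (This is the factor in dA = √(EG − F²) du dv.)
√(EG − F²)|_{(5/2, -1/2)} = sqrt(417)

E = 64*v^2 + 1, F = 64*u*v, G = 64*u^2 + 1, so EG − F² = 64*u^2 + 64*v^2 + 1. Taking the positive square root: √(EG − F²) = sqrt(64*u^2 + 64*v^2 + 1). At (u, v) = (5/2, -1/2): sqrt(417).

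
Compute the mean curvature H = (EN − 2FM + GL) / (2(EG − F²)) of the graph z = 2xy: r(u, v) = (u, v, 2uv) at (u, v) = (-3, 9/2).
H = 27*sqrt(118)/3481

With E = 4*v^2 + 1, F = 4*u*v, G = 4*u^2 + 1, L = 0, M = 2/sqrt(4*u^2 + 4*v^2 + 1), N = 0, assemble
  H = (EN − 2FM + GL) / (2(EG − F²)) = -8*u*v/(4*u^2 + 4*v^2 + 1)^(3/2).
At (u, v) = (-3, 9/2): H = 27*sqrt(118)/3481.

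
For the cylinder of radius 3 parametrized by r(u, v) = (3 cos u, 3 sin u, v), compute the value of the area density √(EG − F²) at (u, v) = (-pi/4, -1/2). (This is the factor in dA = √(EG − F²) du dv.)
√(EG − F²)|_{(-pi/4, -1/2)} = 3

E = 9, F = 0, G = 1, so EG − F² = 9. Taking the positive square root: √(EG − F²) = 3. At (u, v) = (-pi/4, -1/2): 3.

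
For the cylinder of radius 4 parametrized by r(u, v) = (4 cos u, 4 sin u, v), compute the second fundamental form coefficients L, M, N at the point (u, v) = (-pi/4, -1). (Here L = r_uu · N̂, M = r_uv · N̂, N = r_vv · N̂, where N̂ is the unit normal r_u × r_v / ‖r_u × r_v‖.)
L = -4;  M = 0;  N = 0

Compute the unit normal N̂(u, v) = (cos(u), sin(u), 0), and the second partials r_uu, r_uv, r_vv. Take dot products:
  L(u, v) = r_uu · N̂ = -4,
  M(u, v) = r_uv · N̂ = 0,
  N(u, v) = r_vv · N̂ = 0.
Evaluating at (u, v) = (-pi/4, -1):
  L = -4, M = 0, N = 0.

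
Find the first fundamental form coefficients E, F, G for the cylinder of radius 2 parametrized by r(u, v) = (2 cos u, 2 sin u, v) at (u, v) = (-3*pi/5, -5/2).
E = 4;  F = 0;  G = 1

Partials: r_u = (-2*sin(u), 2*cos(u), 0), r_v = (0, 0, 1). As functions of (u, v):
  E = r_u · r_u = 4,
  F = r_u · r_v = 0,
  G = r_v · r_v = 1.
Evaluating at (u, v) = (-3*pi/5, -5/2): E = 4, F = 0, G = 1.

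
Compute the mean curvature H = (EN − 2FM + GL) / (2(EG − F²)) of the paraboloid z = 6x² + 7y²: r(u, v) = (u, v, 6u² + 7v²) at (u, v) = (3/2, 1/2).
H = 2575*sqrt(374)/139876

With E = 144*u^2 + 1, F = 168*u*v, G = 196*v^2 + 1, L = 12/sqrt(144*u^2 + 196*v^2 + 1), M = 0, N = 14/sqrt(144*u^2 + 196*v^2 + 1), assemble
  H = (EN − 2FM + GL) / (2(EG − F²)) = (1008*u^2 + 1176*v^2 + 13)/(144*u^2 + 196*v^2 + 1)^(3/2).
At (u, v) = (3/2, 1/2): H = 2575*sqrt(374)/139876.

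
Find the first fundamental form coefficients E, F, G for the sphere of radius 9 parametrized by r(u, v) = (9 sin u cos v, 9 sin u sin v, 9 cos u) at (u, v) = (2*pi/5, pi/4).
E = 81;  F = 0;  G = 81*sqrt(5)/8 + 405/8

Partials: r_u = (9*cos(u)*cos(v), 9*sin(v)*cos(u), -9*sin(u)), r_v = (-9*sin(u)*sin(v), 9*sin(u)*cos(v), 0). As functions of (u, v):
  E = r_u · r_u = 81,
  F = r_u · r_v = 0,
  G = r_v · r_v = 81*sin(u)^2.
Evaluating at (u, v) = (2*pi/5, pi/4): E = 81, F = 0, G = 81*sqrt(5)/8 + 405/8.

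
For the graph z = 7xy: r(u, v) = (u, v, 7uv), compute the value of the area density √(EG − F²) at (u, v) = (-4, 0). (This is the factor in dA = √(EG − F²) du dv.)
√(EG − F²)|_{(-4, 0)} = sqrt(785)

E = 49*v^2 + 1, F = 49*u*v, G = 49*u^2 + 1, so EG − F² = 49*u^2 + 49*v^2 + 1. Taking the positive square root: √(EG − F²) = sqrt(49*u^2 + 49*v^2 + 1). At (u, v) = (-4, 0): sqrt(785).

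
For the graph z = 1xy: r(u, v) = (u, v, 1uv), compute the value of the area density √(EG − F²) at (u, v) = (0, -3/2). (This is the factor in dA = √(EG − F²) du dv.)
√(EG − F²)|_{(0, -3/2)} = sqrt(13)/2

E = v^2 + 1, F = u*v, G = u^2 + 1, so EG − F² = u^2 + v^2 + 1. Taking the positive square root: √(EG − F²) = sqrt(u^2 + v^2 + 1). At (u, v) = (0, -3/2): sqrt(13)/2.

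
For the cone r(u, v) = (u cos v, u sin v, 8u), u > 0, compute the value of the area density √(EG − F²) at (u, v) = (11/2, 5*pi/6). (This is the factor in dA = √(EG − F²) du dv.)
√(EG − F²)|_{(11/2, 5*pi/6)} = 11*sqrt(65)/2

E = 65, F = 0, G = u^2, so EG − F² = 65*u^2. Taking the positive square root: √(EG − F²) = sqrt(65)*Abs(u). At (u, v) = (11/2, 5*pi/6): 11*sqrt(65)/2.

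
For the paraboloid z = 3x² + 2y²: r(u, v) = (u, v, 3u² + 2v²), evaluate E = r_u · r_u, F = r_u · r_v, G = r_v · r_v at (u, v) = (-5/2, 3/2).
E = 226;  F = -90;  G = 37

Partials: r_u = (1, 0, 6*u), r_v = (0, 1, 4*v). As functions of (u, v):
  E = r_u · r_u = 36*u^2 + 1,
  F = r_u · r_v = 24*u*v,
  G = r_v · r_v = 16*v^2 + 1.
Evaluating at (u, v) = (-5/2, 3/2): E = 226, F = -90, G = 37.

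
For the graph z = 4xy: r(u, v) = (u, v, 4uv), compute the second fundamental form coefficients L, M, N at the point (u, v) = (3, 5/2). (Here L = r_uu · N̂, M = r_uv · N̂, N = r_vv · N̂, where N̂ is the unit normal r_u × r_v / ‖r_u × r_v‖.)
L = 0;  M = 4*sqrt(5)/35;  N = 0

Compute the unit normal N̂(u, v) = (-4*v/sqrt(16*u^2 + 16*v^2 + 1), -4*u/sqrt(16*u^2 + 16*v^2 + 1), 1/sqrt(16*u^2 + 16*v^2 + 1)), and the second partials r_uu, r_uv, r_vv. Take dot products:
  L(u, v) = r_uu · N̂ = 0,
  M(u, v) = r_uv · N̂ = 4/sqrt(16*u^2 + 16*v^2 + 1),
  N(u, v) = r_vv · N̂ = 0.
Evaluating at (u, v) = (3, 5/2):
  L = 0, M = 4*sqrt(5)/35, N = 0.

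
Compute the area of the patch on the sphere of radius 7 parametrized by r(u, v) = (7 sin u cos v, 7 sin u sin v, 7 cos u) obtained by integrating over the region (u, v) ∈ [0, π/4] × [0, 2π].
Area = 49*pi*(2 - sqrt(2))

Area = ∫∫ √(EG − F²) du dv with √(EG − F²) = 49*Abs(sin(u)). Integrating over [0, π/4] × [0, 2π] gives 49*pi*(2 - sqrt(2)).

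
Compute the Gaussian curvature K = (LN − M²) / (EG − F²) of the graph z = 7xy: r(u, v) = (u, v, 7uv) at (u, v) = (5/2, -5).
K = -784/37564641

Coefficients of the first fundamental form: E = 49*v^2 + 1, F = 49*u*v, G = 49*u^2 + 1.
Coefficients of the second fundamental form: L = 0, M = 7/sqrt(49*u^2 + 49*v^2 + 1), N = 0.
Assemble K = (LN − M²)/(EG − F²) = -49/(2401*u^4 + 4802*u^2*v^2 + 98*u^2 + 2401*v^4 + 98*v^2 + 1). At (u, v) = (5/2, -5): K = -784/37564641.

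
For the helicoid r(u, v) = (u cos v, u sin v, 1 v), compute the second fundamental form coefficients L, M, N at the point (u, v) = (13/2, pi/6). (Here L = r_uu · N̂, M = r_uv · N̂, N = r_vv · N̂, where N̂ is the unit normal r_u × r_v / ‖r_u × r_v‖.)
L = 0;  M = -2*sqrt(173)/173;  N = 0

Compute the unit normal N̂(u, v) = (sin(v)/sqrt(u^2 + 1), -cos(v)/sqrt(u^2 + 1), u/sqrt(u^2 + 1)), and the second partials r_uu, r_uv, r_vv. Take dot products:
  L(u, v) = r_uu · N̂ = 0,
  M(u, v) = r_uv · N̂ = -1/sqrt(u^2 + 1),
  N(u, v) = r_vv · N̂ = 0.
Evaluating at (u, v) = (13/2, pi/6):
  L = 0, M = -2*sqrt(173)/173, N = 0.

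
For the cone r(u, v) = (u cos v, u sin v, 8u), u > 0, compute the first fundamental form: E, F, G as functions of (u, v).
E = 65;  F = 0;  G = u^2

Compute partials: r_u = (cos(v), sin(v), 8), r_v = (-u*sin(v), u*cos(v), 0). Then
  E = r_u · r_u = 65,
  F = r_u · r_v = 0,
  G = r_v · r_v = u^2.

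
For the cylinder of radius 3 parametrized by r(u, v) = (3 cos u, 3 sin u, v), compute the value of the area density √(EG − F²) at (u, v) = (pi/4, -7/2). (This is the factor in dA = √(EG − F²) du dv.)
√(EG − F²)|_{(pi/4, -7/2)} = 3

E = 9, F = 0, G = 1, so EG − F² = 9. Taking the positive square root: √(EG − F²) = 3. At (u, v) = (pi/4, -7/2): 3.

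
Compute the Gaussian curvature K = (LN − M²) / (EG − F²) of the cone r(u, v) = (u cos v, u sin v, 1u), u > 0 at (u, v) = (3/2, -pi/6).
K = 0

Coefficients of the first fundamental form: E = 2, F = 0, G = u^2.
Coefficients of the second fundamental form: L = 0, M = 0, N = sqrt(2)*u^2/(2*Abs(u)).
Assemble K = (LN − M²)/(EG − F²) = 0. At (u, v) = (3/2, -pi/6): K = 0.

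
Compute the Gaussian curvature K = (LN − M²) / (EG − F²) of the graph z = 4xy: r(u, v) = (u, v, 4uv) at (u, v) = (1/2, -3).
K = -16/22201

Coefficients of the first fundamental form: E = 16*v^2 + 1, F = 16*u*v, G = 16*u^2 + 1.
Coefficients of the second fundamental form: L = 0, M = 4/sqrt(16*u^2 + 16*v^2 + 1), N = 0.
Assemble K = (LN − M²)/(EG − F²) = -16/(256*u^4 + 512*u^2*v^2 + 32*u^2 + 256*v^4 + 32*v^2 + 1). At (u, v) = (1/2, -3): K = -16/22201.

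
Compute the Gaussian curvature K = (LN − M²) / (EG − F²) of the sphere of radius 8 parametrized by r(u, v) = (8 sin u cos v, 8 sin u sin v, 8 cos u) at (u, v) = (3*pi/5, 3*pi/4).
K = 1/64

Coefficients of the first fundamental form: E = 64, F = 0, G = 64*sin(u)^2.
Coefficients of the second fundamental form: L = -8*sin(u)/Abs(sin(u)), M = 0, N = -8*sin(u)^3/Abs(sin(u)).
Assemble K = (LN − M²)/(EG − F²) = 1/64. At (u, v) = (3*pi/5, 3*pi/4): K = 1/64.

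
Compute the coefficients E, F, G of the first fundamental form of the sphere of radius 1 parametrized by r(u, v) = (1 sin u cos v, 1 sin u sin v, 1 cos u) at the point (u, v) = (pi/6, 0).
E = 1;  F = 0;  G = 1/4

Partials: r_u = (cos(u)*cos(v), sin(v)*cos(u), -sin(u)), r_v = (-sin(u)*sin(v), sin(u)*cos(v), 0). As functions of (u, v):
  E = r_u · r_u = 1,
  F = r_u · r_v = 0,
  G = r_v · r_v = sin(u)^2.
Evaluating at (u, v) = (pi/6, 0): E = 1, F = 0, G = 1/4.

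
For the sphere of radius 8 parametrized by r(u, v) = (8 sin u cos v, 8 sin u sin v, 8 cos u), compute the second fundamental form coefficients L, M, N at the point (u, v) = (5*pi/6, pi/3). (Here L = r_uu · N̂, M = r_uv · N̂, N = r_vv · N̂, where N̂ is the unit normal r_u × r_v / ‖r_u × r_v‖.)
L = -8;  M = 0;  N = -2

Compute the unit normal N̂(u, v) = (sin(u)^2*cos(v)/Abs(sin(u)), sin(u)^2*sin(v)/Abs(sin(u)), sin(2*u)/(2*Abs(sin(u)))), and the second partials r_uu, r_uv, r_vv. Take dot products:
  L(u, v) = r_uu · N̂ = -8*sin(u)/Abs(sin(u)),
  M(u, v) = r_uv · N̂ = 0,
  N(u, v) = r_vv · N̂ = -8*sin(u)^3/Abs(sin(u)).
Evaluating at (u, v) = (5*pi/6, pi/3):
  L = -8, M = 0, N = -2.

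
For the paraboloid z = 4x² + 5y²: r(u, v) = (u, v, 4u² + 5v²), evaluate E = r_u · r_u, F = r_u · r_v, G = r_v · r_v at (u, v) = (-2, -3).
E = 257;  F = 480;  G = 901

Partials: r_u = (1, 0, 8*u), r_v = (0, 1, 10*v). As functions of (u, v):
  E = r_u · r_u = 64*u^2 + 1,
  F = r_u · r_v = 80*u*v,
  G = r_v · r_v = 100*v^2 + 1.
Evaluating at (u, v) = (-2, -3): E = 257, F = 480, G = 901.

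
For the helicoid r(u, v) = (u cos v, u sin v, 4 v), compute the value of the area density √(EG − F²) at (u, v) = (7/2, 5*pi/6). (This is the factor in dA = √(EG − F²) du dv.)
√(EG − F²)|_{(7/2, 5*pi/6)} = sqrt(113)/2

E = 1, F = 0, G = u^2 + 16, so EG − F² = u^2 + 16. Taking the positive square root: √(EG − F²) = sqrt(u^2 + 16). At (u, v) = (7/2, 5*pi/6): sqrt(113)/2.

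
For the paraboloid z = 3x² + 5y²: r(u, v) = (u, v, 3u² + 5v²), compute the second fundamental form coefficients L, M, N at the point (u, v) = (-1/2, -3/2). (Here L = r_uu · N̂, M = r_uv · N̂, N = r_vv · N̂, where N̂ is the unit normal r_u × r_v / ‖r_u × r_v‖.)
L = 6*sqrt(235)/235;  M = 0;  N = 2*sqrt(235)/47

Compute the unit normal N̂(u, v) = (-6*u/sqrt(36*u^2 + 100*v^2 + 1), -10*v/sqrt(36*u^2 + 100*v^2 + 1), 1/sqrt(36*u^2 + 100*v^2 + 1)), and the second partials r_uu, r_uv, r_vv. Take dot products:
  L(u, v) = r_uu · N̂ = 6/sqrt(36*u^2 + 100*v^2 + 1),
  M(u, v) = r_uv · N̂ = 0,
  N(u, v) = r_vv · N̂ = 10/sqrt(36*u^2 + 100*v^2 + 1).
Evaluating at (u, v) = (-1/2, -3/2):
  L = 6*sqrt(235)/235, M = 0, N = 2*sqrt(235)/47.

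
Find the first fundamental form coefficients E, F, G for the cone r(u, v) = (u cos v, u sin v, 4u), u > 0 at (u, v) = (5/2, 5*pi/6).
E = 17;  F = 0;  G = 25/4

Partials: r_u = (cos(v), sin(v), 4), r_v = (-u*sin(v), u*cos(v), 0). As functions of (u, v):
  E = r_u · r_u = 17,
  F = r_u · r_v = 0,
  G = r_v · r_v = u^2.
Evaluating at (u, v) = (5/2, 5*pi/6): E = 17, F = 0, G = 25/4.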